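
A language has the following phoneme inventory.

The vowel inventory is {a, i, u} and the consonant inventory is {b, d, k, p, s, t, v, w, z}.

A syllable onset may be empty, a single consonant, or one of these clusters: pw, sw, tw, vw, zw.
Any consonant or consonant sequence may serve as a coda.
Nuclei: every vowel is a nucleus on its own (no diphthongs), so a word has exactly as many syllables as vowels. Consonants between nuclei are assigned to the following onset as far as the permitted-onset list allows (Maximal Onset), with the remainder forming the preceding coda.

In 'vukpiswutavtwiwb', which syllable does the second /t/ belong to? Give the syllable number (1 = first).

Nuclei (vowels): u, i, u, a, i → 5 syllables.
σ1/σ2 boundary: /kp/; trying suffixes from longest down, /p/ is the first permitted one, so coda /k/ | onset /p/.
σ2/σ3 boundary: /sw/ — entire cluster is a permitted onset → onset /sw/, coda ∅.
σ3/σ4 boundary: /t/ is a single consonant, so it becomes the next onset.
σ4/σ5 boundary: /vtw/ splits as /v/ + /tw/ (/tw/ is the longest suffix that is a licit onset).
Result: vuk.pi.swu.tav.twiwb.
The second /t/ is in the onset of syllable 5 (/twiwb/).

5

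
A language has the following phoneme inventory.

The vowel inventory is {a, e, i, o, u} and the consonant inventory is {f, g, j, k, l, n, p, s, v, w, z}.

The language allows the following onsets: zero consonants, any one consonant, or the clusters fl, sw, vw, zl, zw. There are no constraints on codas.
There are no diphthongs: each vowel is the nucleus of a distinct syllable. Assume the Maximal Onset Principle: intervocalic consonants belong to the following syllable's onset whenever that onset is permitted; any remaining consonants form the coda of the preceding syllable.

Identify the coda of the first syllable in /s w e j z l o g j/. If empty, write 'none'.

j

Vowels present: e, o; each is a nucleus, giving 2 syllables.
σ1/σ2 boundary: /jzl/; trying suffixes from longest down, /zl/ is the first permitted one, so coda /j/ | onset /zl/.
So the parse is swej.zlogj.
Syllable 1 is /swej/: onset /sw/, nucleus /e/, coda /j/.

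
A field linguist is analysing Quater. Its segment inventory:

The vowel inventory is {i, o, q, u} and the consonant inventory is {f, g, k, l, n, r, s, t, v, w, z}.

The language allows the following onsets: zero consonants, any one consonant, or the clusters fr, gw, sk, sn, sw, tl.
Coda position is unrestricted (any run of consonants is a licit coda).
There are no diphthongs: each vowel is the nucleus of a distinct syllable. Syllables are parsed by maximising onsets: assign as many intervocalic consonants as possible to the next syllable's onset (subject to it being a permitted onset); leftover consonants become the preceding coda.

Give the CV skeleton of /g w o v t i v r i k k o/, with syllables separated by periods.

CCVC.CVC.CVC.CV

Nuclei (vowels): o, i, i, o → 4 syllables.
V1 /o/ – V2 /i/: /vt/ — longest licit onset from the right is /t/, leaving /v/ as coda.
V2 /i/ – V3 /i/: /vr/; trying suffixes from longest down, /r/ is the first permitted one, so coda /v/ | onset /r/.
V3 /i/ – V4 /o/: /kk/ splits as /k/ + /k/ (/k/ is the longest suffix that is a licit onset).
Result: gwov.tiv.rik.ko.
Mapping each syllable to C/V: /gwov/ → CCVC, /tiv/ → CVC, /rik/ → CVC, /ko/ → CV.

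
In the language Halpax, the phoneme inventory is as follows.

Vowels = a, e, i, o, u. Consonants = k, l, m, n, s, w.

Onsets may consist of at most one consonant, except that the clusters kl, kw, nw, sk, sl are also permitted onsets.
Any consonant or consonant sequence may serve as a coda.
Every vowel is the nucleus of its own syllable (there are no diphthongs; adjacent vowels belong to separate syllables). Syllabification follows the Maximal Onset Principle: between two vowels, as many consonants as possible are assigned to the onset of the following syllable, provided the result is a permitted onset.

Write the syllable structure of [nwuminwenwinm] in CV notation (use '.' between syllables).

CCV.CV.CCV.CCVCC

Nuclei (vowels): u, i, e, i → 4 syllables.
V1 /u/ – V2 /i/: /m/ is a single consonant, so it becomes the next onset.
V2 /i/ – V3 /e/: cluster /nw/ — /nw/ is itself a permitted onset, so the whole cluster goes right; preceding coda = ∅.
V3 /e/ – V4 /i/: cluster /nw/ — /nw/ is itself a permitted onset, so the whole cluster goes right; preceding coda = ∅.
Putting it together: nwu.mi.nwe.nwinm.
Mapping each syllable to C/V: /nwu/ → CCV, /mi/ → CV, /nwe/ → CCV, /nwinm/ → CCVCC.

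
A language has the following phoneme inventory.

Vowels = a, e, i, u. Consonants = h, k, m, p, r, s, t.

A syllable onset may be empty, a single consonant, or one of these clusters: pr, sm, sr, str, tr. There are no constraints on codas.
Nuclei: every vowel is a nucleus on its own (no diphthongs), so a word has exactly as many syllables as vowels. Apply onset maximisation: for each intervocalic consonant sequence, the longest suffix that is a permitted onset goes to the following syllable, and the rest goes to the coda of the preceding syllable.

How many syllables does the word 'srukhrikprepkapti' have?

The vowels are u, i, e, a, i — 5 nuclei, so 5 syllables.

5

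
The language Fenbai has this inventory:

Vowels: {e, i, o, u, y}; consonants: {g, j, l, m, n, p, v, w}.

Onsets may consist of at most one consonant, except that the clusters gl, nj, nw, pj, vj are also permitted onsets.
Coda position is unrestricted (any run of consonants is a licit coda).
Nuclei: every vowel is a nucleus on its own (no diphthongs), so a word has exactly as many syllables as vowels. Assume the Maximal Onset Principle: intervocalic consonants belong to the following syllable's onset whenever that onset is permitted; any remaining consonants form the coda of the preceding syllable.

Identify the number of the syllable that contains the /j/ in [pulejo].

Nuclei (vowels): u, e, o → 3 syllables.
V1 /u/ – V2 /e/: just /l/ — single C goes to the following onset.
V2 /e/ – V3 /o/: just /j/ — single C goes to the following onset.
Putting it together: pu.le.jo.
The /j/ is in the onset of syllable 3 (/jo/).

3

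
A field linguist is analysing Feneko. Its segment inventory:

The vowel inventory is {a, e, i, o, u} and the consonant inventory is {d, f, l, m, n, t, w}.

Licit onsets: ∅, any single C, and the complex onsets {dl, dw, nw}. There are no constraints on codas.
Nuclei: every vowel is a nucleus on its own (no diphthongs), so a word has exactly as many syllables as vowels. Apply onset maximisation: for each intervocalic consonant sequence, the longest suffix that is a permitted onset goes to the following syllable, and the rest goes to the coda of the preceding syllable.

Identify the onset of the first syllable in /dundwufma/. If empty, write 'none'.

Nuclei (vowels): u, u, a → 3 syllables.
σ1/σ2 boundary: cluster /ndw/ — the longest permitted-onset suffix is /dw/; onset = /dw/, preceding coda = /n/.
σ2/σ3 boundary: cluster /fm/ — the longest permitted-onset suffix is /m/; onset = /m/, preceding coda = /f/.
Putting it together: dun.dwuf.ma.
Syllable 1 is /dun/: onset /d/, nucleus /u/, coda /n/.

d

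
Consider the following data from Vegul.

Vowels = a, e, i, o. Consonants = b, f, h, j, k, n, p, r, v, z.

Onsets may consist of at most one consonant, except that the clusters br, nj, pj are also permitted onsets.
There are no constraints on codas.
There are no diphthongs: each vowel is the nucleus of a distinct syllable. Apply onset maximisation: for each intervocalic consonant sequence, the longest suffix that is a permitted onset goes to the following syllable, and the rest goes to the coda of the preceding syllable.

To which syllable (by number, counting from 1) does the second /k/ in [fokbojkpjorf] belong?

Vowels present: o, o, o; each is a nucleus, giving 3 syllables.
V1 /o/ – V2 /o/: /kb/ — longest licit onset from the right is /b/, leaving /k/ as coda.
V2 /o/ – V3 /o/: cluster /jkpj/ — the longest permitted-onset suffix is /pj/; onset = /pj/, preceding coda = /jk/.
Syllabification: fok.bojk.pjorf.
The second /k/ is in the coda of syllable 2 (/bojk/).

2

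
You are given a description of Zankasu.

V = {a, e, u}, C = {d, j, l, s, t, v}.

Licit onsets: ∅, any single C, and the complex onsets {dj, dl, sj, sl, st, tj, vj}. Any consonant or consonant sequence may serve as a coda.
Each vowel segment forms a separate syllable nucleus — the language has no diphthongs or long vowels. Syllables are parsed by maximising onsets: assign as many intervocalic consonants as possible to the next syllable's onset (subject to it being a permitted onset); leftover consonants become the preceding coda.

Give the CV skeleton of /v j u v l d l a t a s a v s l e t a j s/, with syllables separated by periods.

CCVCC.CCV.CV.CVC.CCV.CVCC

The vowels are u, a, a, a, e, a — 6 nuclei, so 6 syllables.
V1 /u/ – V2 /a/: /vldl/ — longest licit onset from the right is /dl/, leaving /vl/ as coda.
V2 /a/ – V3 /a/: /t/ → onset of the next syllable (single consonants are always licit onsets).
V3 /a/ – V4 /a/: just /s/ — single C goes to the following onset.
V4 /a/ – V5 /e/: /vsl/; trying suffixes from longest down, /sl/ is the first permitted one, so coda /v/ | onset /sl/.
V5 /e/ – V6 /a/: /t/ → onset of the next syllable (single consonants are always licit onsets).
So the parse is vjuvl.dla.ta.sav.sle.tajs.
Mapping each syllable to C/V: /vjuvl/ → CCVCC, /dla/ → CCV, /ta/ → CV, /sav/ → CVC, /sle/ → CCV, /tajs/ → CVCC.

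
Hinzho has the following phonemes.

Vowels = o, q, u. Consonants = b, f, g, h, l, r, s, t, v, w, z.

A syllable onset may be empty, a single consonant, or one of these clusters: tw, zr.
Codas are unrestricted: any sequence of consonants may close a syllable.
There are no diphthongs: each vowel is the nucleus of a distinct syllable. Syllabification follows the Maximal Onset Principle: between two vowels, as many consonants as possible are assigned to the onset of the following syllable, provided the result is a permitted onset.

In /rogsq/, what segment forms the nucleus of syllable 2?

q

The vowels are o, q — 2 nuclei, so 2 syllables.
The second nucleus (vowel 2 from the left) is /q/.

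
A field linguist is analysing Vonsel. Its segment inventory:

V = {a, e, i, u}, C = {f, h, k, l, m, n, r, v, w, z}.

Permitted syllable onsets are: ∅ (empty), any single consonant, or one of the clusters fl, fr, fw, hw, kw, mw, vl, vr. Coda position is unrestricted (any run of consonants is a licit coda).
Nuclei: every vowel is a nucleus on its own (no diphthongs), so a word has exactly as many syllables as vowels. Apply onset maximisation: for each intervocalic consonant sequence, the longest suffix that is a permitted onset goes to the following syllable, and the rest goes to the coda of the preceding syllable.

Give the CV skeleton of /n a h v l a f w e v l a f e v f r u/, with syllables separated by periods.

Vowels present: a, a, e, a, e, u; each is a nucleus, giving 6 syllables.
Between /a/ (V1) and /a/ (V2): cluster /hvl/ — the longest permitted-onset suffix is /vl/; onset = /vl/, preceding coda = /h/.
Between /a/ (V2) and /e/ (V3): cluster /fw/ — /fw/ is itself a permitted onset, so the whole cluster goes right; preceding coda = ∅.
Between /e/ (V3) and /a/ (V4): cluster /vl/ — /vl/ is itself a permitted onset, so the whole cluster goes right; preceding coda = ∅.
Between /a/ (V4) and /e/ (V5): just /f/ — single C goes to the following onset.
Between /e/ (V5) and /u/ (V6): /vfr/ — longest licit onset from the right is /fr/, leaving /v/ as coda.
Putting it together: nah.vla.fwe.vla.fev.fru.
Mapping each syllable to C/V: /nah/ → CVC, /vla/ → CCV, /fwe/ → CCV, /vla/ → CCV, /fev/ → CVC, /fru/ → CCV.

CVC.CCV.CCV.CCV.CVC.CCV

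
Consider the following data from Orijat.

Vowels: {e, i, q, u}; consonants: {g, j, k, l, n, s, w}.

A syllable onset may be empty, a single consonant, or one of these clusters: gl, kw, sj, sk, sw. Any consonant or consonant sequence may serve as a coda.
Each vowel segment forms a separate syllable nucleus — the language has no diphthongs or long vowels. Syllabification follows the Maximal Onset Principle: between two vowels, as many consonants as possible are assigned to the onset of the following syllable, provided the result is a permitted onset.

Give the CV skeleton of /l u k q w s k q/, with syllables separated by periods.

CV.CVC.CCV

Nuclei (vowels): u, q, q → 3 syllables.
Between /u/ (V1) and /q/ (V2): just /k/ — single C goes to the following onset.
Between /q/ (V2) and /q/ (V3): /wsk/; trying suffixes from longest down, /sk/ is the first permitted one, so coda /w/ | onset /sk/.
Putting it together: lu.kqw.skq.
Mapping each syllable to C/V: /lu/ → CV, /kqw/ → CVC, /skq/ → CCV.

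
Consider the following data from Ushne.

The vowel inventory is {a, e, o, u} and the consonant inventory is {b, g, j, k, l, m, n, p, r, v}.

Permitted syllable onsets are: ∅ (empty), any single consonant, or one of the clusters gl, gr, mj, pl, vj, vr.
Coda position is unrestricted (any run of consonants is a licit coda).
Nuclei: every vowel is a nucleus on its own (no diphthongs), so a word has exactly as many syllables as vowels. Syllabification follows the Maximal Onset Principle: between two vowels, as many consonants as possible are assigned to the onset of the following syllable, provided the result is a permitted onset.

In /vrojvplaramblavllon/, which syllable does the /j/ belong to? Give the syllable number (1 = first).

Nuclei (vowels): o, a, a, a, o → 5 syllables.
σ1/σ2 boundary: /jvpl/ — longest licit onset from the right is /pl/, leaving /jv/ as coda.
σ2/σ3 boundary: /r/ → onset of the next syllable (single consonants are always licit onsets).
σ3/σ4 boundary: cluster /mbl/ — the longest permitted-onset suffix is /l/; onset = /l/, preceding coda = /mb/.
σ4/σ5 boundary: /vll/ — longest licit onset from the right is /l/, leaving /vl/ as coda.
Syllabification: vrojv.pla.ramb.lavl.lon.
The /j/ is in the coda of syllable 1 (/vrojv/).

1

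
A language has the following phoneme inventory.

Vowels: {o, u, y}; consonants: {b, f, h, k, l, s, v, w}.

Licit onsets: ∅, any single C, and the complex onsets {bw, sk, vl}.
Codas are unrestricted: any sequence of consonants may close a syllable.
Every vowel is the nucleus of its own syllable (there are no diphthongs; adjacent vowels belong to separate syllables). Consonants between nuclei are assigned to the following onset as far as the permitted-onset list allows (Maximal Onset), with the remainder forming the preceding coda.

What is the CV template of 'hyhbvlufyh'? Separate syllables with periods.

Vowels present: y, u, y; each is a nucleus, giving 3 syllables.
/y…u/ gap (V1→V2): cluster /hbvl/ — the longest permitted-onset suffix is /vl/; onset = /vl/, preceding coda = /hb/.
/u…y/ gap (V2→V3): just /f/ — single C goes to the following onset.
Putting it together: hyhb.vlu.fyh.
Mapping each syllable to C/V: /hyhb/ → CVCC, /vlu/ → CCV, /fyh/ → CVC.

CVCC.CCV.CVC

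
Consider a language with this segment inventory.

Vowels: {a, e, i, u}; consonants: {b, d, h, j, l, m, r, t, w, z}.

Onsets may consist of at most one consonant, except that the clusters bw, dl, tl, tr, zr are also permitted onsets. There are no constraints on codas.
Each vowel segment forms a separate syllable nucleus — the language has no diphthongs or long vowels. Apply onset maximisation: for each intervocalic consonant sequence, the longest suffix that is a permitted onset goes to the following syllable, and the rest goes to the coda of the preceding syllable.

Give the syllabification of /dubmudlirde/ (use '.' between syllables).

dub.mu.dlir.de

Vowels present: u, u, i, e; each is a nucleus, giving 4 syllables.
Between /u/ (V1) and /u/ (V2): /bm/ splits as /b/ + /m/ (/m/ is the longest suffix that is a licit onset).
Between /u/ (V2) and /i/ (V3): /dl/ is a licit onset in full, so it all attaches to the next syllable.
Between /i/ (V3) and /e/ (V4): /rd/ splits as /r/ + /d/ (/d/ is the longest suffix that is a licit onset).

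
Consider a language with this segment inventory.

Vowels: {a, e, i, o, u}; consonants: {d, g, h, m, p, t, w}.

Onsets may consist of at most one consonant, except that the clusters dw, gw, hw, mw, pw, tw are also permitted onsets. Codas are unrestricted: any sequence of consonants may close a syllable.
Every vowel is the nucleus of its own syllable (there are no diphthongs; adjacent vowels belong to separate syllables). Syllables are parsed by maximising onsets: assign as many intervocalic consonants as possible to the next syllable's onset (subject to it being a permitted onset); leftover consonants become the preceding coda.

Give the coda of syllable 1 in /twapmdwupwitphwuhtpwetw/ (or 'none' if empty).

Vowels present: a, u, i, u, e; each is a nucleus, giving 5 syllables.
V1 /a/ – V2 /u/: cluster /pmdw/ — the longest permitted-onset suffix is /dw/; onset = /dw/, preceding coda = /pm/.
V2 /u/ – V3 /i/: cluster /pw/ — /pw/ is itself a permitted onset, so the whole cluster goes right; preceding coda = ∅.
V3 /i/ – V4 /u/: /tphw/ splits as /tp/ + /hw/ (/hw/ is the longest suffix that is a licit onset).
V4 /u/ – V5 /e/: /htpw/ — longest licit onset from the right is /pw/, leaving /ht/ as coda.
So the parse is twapm.dwu.pwitp.hwuht.pwetw.
Syllable 1 is /twapm/: onset /tw/, nucleus /a/, coda /pm/.

pm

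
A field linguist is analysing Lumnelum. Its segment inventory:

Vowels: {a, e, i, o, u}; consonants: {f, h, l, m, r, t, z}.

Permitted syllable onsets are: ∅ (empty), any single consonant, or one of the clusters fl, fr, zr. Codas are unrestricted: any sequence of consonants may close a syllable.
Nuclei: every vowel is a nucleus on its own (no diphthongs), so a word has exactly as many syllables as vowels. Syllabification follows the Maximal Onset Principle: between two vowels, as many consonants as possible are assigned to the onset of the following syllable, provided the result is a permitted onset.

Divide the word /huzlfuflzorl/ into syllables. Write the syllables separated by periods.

huzl.fufl.zorl

Vowels present: u, u, o; each is a nucleus, giving 3 syllables.
/u…u/ gap (V1→V2): cluster /zlf/ — the longest permitted-onset suffix is /f/; onset = /f/, preceding coda = /zl/.
/u…o/ gap (V2→V3): cluster /flz/ — the longest permitted-onset suffix is /z/; onset = /z/, preceding coda = /fl/.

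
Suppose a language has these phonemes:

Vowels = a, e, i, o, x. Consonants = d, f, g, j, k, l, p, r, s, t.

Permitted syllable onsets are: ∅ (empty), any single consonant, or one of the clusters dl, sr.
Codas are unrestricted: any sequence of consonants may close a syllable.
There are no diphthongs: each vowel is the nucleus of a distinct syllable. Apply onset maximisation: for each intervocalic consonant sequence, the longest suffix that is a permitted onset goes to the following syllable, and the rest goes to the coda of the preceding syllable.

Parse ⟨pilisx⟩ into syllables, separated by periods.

pi.li.sx

The vowels are i, i, x — 3 nuclei, so 3 syllables.
V1 /i/ – V2 /i/: /l/ is a single consonant, so it becomes the next onset.
V2 /i/ – V3 /x/: /s/ is a single consonant, so it becomes the next onset.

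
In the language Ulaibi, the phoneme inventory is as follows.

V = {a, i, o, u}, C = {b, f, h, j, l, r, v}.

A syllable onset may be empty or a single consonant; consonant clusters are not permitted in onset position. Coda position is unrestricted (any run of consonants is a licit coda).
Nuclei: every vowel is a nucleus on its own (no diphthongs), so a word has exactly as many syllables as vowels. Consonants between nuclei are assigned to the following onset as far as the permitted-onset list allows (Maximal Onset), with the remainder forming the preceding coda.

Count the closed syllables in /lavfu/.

1

Nuclei (vowels): a, u → 2 syllables.
Between /a/ (V1) and /u/ (V2): /vf/; trying suffixes from longest down, /f/ is the first permitted one, so coda /v/ | onset /f/.
Result: lav.fu.
Classifying each syllable: /lav/ (closed), /fu/ (open).
Closed syllables: 1.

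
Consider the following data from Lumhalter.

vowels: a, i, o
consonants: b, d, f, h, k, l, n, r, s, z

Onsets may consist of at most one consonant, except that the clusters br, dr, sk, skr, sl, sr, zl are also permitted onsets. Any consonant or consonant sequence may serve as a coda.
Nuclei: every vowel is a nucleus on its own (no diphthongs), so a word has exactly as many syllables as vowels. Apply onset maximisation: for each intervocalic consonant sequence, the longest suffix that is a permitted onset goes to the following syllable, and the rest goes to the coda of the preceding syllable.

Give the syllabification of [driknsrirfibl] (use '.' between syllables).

drikn.srir.fibl

Nuclei (vowels): i, i, i → 3 syllables.
Between /i/ (V1) and /i/ (V2): cluster /knsr/ — the longest permitted-onset suffix is /sr/; onset = /sr/, preceding coda = /kn/.
Between /i/ (V2) and /i/ (V3): /rf/ splits as /r/ + /f/ (/f/ is the longest suffix that is a licit onset).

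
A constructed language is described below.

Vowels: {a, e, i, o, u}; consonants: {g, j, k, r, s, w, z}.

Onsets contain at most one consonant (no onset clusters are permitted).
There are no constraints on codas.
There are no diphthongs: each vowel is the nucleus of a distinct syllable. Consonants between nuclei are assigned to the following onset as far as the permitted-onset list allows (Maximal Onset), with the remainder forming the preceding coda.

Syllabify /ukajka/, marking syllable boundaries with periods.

u.kaj.ka

Nuclei (vowels): u, a, a → 3 syllables.
/u…a/ gap (V1→V2): just /k/ — single C goes to the following onset.
/a…a/ gap (V2→V3): /jk/ — longest licit onset from the right is /k/, leaving /j/ as coda.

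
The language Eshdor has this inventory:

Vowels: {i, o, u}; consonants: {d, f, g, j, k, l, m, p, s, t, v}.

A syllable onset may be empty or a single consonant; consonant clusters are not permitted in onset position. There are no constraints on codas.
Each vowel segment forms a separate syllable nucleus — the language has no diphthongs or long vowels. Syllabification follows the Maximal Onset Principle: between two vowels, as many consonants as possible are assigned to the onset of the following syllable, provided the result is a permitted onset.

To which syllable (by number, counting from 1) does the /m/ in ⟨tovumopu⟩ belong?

3

Nuclei (vowels): o, u, o, u → 4 syllables.
σ1/σ2 boundary: /v/ → onset of the next syllable (single consonants are always licit onsets).
σ2/σ3 boundary: just /m/ — single C goes to the following onset.
σ3/σ4 boundary: just /p/ — single C goes to the following onset.
Syllabification: to.vu.mo.pu.
The /m/ is in the onset of syllable 3 (/mo/).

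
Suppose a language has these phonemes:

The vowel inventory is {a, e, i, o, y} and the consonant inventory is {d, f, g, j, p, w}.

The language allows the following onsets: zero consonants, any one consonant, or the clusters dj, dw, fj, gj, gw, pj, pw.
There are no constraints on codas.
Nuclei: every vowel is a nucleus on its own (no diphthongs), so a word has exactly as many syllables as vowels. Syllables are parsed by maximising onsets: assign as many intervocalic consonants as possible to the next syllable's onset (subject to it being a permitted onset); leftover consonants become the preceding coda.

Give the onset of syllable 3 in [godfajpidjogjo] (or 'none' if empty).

p

The vowels are o, a, i, o, o — 5 nuclei, so 5 syllables.
σ1/σ2 boundary: /df/ splits as /d/ + /f/ (/f/ is the longest suffix that is a licit onset).
σ2/σ3 boundary: /jp/ splits as /j/ + /p/ (/p/ is the longest suffix that is a licit onset).
σ3/σ4 boundary: /dj/ is a licit onset in full, so it all attaches to the next syllable.
σ4/σ5 boundary: /gj/ is a licit onset in full, so it all attaches to the next syllable.
Putting it together: god.faj.pi.djo.gjo.
Syllable 3 is /pi/: onset /p/, nucleus /i/, coda ∅.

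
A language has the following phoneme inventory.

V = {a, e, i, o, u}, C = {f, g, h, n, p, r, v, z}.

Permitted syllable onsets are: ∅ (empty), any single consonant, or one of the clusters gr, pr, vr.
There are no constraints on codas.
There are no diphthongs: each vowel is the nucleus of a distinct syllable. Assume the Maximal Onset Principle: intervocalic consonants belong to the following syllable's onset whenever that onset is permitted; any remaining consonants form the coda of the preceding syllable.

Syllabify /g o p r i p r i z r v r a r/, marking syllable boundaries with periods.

go.pri.prizr.vrar

Vowels present: o, i, i, a; each is a nucleus, giving 4 syllables.
V1 /o/ – V2 /i/: cluster /pr/ — /pr/ is itself a permitted onset, so the whole cluster goes right; preceding coda = ∅.
V2 /i/ – V3 /i/: cluster /pr/ — /pr/ is itself a permitted onset, so the whole cluster goes right; preceding coda = ∅.
V3 /i/ – V4 /a/: /zrvr/; trying suffixes from longest down, /vr/ is the first permitted one, so coda /zr/ | onset /vr/.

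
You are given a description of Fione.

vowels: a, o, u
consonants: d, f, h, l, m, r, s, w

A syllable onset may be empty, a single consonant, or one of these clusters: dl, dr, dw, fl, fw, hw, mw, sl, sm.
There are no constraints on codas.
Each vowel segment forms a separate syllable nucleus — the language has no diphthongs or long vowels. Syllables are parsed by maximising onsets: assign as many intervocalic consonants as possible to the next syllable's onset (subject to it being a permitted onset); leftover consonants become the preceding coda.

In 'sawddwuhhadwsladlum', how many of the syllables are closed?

Vowels present: a, u, a, a, u; each is a nucleus, giving 5 syllables.
V1 /a/ – V2 /u/: /wddw/ — longest licit onset from the right is /dw/, leaving /wd/ as coda.
V2 /u/ – V3 /a/: /hh/ splits as /h/ + /h/ (/h/ is the longest suffix that is a licit onset).
V3 /a/ – V4 /a/: cluster /dwsl/ — the longest permitted-onset suffix is /sl/; onset = /sl/, preceding coda = /dw/.
V4 /a/ – V5 /u/: cluster /dl/ — /dl/ is itself a permitted onset, so the whole cluster goes right; preceding coda = ∅.
Syllabification: sawd.dwuh.hadw.sla.dlum.
Classifying each syllable: /sawd/ (closed), /dwuh/ (closed), /hadw/ (closed), /sla/ (open), /dlum/ (closed).
Closed syllables: 4.

4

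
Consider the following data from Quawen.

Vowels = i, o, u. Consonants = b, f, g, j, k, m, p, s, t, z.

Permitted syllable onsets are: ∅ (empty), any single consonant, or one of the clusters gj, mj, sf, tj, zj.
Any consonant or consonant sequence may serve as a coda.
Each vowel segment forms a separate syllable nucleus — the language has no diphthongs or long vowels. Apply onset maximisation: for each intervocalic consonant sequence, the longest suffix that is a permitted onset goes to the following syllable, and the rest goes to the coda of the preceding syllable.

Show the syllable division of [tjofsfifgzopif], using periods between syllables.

The vowels are o, i, o, i — 4 nuclei, so 4 syllables.
σ1/σ2 boundary: cluster /fsf/ — the longest permitted-onset suffix is /sf/; onset = /sf/, preceding coda = /f/.
σ2/σ3 boundary: /fgz/ — longest licit onset from the right is /z/, leaving /fg/ as coda.
σ3/σ4 boundary: just /p/ — single C goes to the following onset.

tjof.sfifg.zo.pif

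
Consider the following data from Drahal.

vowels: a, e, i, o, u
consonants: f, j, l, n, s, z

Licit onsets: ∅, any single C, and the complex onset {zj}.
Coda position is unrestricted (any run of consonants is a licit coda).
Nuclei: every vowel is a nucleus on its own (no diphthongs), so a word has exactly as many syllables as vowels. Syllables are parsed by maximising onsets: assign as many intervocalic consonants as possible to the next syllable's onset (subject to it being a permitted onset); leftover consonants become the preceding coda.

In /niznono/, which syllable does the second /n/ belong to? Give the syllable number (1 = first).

The vowels are i, o, o — 3 nuclei, so 3 syllables.
σ1/σ2 boundary: cluster /zn/ — the longest permitted-onset suffix is /n/; onset = /n/, preceding coda = /z/.
σ2/σ3 boundary: just /n/ — single C goes to the following onset.
Syllabification: niz.no.no.
The second /n/ is in the onset of syllable 2 (/no/).

2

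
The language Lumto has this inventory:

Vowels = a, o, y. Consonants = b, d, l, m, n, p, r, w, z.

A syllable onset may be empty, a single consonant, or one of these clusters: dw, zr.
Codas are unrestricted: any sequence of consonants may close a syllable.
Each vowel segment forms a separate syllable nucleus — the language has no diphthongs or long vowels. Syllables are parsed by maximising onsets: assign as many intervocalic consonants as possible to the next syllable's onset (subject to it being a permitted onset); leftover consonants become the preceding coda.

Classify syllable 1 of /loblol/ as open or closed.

closed

The vowels are o, o — 2 nuclei, so 2 syllables.
Between /o/ (V1) and /o/ (V2): /bl/; trying suffixes from longest down, /l/ is the first permitted one, so coda /b/ | onset /l/.
So the parse is lob.lol.
Syllable 1 is /lob/ with coda /b/, so it is closed.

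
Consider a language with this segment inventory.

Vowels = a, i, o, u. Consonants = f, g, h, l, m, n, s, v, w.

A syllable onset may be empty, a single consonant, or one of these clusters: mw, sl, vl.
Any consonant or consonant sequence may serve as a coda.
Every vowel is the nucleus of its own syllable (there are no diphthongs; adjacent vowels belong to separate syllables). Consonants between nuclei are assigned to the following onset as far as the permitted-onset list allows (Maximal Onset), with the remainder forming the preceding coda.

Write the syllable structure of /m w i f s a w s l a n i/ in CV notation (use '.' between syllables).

CCVC.CVC.CCV.CV

Nuclei (vowels): i, a, a, i → 4 syllables.
σ1/σ2 boundary: /fs/; trying suffixes from longest down, /s/ is the first permitted one, so coda /f/ | onset /s/.
σ2/σ3 boundary: /wsl/ splits as /w/ + /sl/ (/sl/ is the longest suffix that is a licit onset).
σ3/σ4 boundary: just /n/ — single C goes to the following onset.
So the parse is mwif.saw.sla.ni.
Mapping each syllable to C/V: /mwif/ → CCVC, /saw/ → CVC, /sla/ → CCV, /ni/ → CV.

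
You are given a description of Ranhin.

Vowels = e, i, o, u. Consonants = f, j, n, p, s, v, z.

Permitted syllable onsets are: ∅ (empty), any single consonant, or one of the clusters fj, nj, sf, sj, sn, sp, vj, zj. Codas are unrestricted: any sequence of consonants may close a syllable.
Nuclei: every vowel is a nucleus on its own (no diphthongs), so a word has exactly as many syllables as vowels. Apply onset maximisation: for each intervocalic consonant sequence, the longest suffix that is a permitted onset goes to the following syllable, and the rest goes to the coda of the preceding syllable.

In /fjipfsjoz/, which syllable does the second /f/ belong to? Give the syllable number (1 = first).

1

Nuclei (vowels): i, o → 2 syllables.
Between /i/ (V1) and /o/ (V2): cluster /pfsj/ — the longest permitted-onset suffix is /sj/; onset = /sj/, preceding coda = /pf/.
So the parse is fjipf.sjoz.
The second /f/ is in the coda of syllable 1 (/fjipf/).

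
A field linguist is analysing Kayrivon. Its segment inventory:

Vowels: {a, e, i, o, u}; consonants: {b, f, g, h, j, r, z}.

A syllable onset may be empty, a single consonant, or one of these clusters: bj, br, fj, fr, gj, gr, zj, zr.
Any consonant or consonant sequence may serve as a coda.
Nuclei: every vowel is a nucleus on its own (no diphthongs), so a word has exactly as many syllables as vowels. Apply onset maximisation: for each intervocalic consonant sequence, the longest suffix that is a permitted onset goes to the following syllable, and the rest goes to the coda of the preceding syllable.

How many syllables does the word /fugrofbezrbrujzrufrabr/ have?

The vowels are u, o, e, u, u, a — 6 nuclei, so 6 syllables.

6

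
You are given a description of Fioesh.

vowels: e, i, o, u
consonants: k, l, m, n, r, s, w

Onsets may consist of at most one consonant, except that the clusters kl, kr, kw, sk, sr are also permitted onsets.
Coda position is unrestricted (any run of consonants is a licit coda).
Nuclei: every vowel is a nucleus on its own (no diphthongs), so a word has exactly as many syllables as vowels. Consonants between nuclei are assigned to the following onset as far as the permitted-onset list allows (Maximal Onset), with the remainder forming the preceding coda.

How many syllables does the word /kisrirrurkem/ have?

Vowels present: i, i, u, e; each is a nucleus, giving 4 syllables.

4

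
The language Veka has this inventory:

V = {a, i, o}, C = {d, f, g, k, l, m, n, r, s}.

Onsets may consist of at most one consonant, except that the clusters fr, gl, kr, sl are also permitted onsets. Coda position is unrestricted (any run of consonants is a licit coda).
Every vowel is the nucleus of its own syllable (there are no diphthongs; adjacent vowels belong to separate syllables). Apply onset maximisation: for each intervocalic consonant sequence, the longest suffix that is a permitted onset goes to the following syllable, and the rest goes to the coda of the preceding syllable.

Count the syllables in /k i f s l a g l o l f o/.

4

Vowels present: i, a, o, o; each is a nucleus, giving 4 syllables.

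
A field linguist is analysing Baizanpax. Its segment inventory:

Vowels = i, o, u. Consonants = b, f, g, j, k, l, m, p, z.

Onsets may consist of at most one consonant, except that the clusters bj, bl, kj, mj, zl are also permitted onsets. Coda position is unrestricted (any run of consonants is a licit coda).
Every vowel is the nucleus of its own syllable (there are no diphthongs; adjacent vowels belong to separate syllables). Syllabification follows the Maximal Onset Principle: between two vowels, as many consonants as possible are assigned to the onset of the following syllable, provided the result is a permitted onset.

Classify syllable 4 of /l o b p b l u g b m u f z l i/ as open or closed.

open

The vowels are o, u, u, i — 4 nuclei, so 4 syllables.
/o…u/ gap (V1→V2): /bpbl/ — longest licit onset from the right is /bl/, leaving /bp/ as coda.
/u…u/ gap (V2→V3): /gbm/ — longest licit onset from the right is /m/, leaving /gb/ as coda.
/u…i/ gap (V3→V4): /fzl/; trying suffixes from longest down, /zl/ is the first permitted one, so coda /f/ | onset /zl/.
Result: lobp.blugb.muf.zli.
Syllable 4 is /zli/; it ends in its nucleus with no coda, so it is open.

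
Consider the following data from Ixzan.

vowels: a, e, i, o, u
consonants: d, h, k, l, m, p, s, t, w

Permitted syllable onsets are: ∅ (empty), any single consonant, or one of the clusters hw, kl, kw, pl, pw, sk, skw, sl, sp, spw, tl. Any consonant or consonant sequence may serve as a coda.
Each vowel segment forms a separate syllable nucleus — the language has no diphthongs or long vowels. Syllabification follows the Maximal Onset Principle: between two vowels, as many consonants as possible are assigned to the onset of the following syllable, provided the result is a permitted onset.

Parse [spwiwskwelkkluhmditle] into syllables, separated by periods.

Vowels present: i, e, u, i, e; each is a nucleus, giving 5 syllables.
Between /i/ (V1) and /e/ (V2): /wskw/ splits as /w/ + /skw/ (/skw/ is the longest suffix that is a licit onset).
Between /e/ (V2) and /u/ (V3): cluster /lkkl/ — the longest permitted-onset suffix is /kl/; onset = /kl/, preceding coda = /lk/.
Between /u/ (V3) and /i/ (V4): cluster /hmd/ — the longest permitted-onset suffix is /d/; onset = /d/, preceding coda = /hm/.
Between /i/ (V4) and /e/ (V5): cluster /tl/ — /tl/ is itself a permitted onset, so the whole cluster goes right; preceding coda = ∅.

spwiw.skwelk.kluhm.di.tle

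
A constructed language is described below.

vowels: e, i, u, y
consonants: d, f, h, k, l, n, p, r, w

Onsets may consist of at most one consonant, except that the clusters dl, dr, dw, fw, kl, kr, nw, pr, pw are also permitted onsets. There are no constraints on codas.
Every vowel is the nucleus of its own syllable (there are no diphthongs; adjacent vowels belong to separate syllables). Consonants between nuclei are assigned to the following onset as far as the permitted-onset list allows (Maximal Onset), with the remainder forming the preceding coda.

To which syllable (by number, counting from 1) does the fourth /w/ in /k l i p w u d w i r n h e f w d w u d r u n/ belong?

The vowels are i, u, i, e, u, u — 6 nuclei, so 6 syllables.
Between /i/ (V1) and /u/ (V2): cluster /pw/ — /pw/ is itself a permitted onset, so the whole cluster goes right; preceding coda = ∅.
Between /u/ (V2) and /i/ (V3): /dw/ is a licit onset in full, so it all attaches to the next syllable.
Between /i/ (V3) and /e/ (V4): /rnh/ splits as /rn/ + /h/ (/h/ is the longest suffix that is a licit onset).
Between /e/ (V4) and /u/ (V5): /fwdw/ splits as /fw/ + /dw/ (/dw/ is the longest suffix that is a licit onset).
Between /u/ (V5) and /u/ (V6): cluster /dr/ — /dr/ is itself a permitted onset, so the whole cluster goes right; preceding coda = ∅.
Result: kli.pwu.dwirn.hefw.dwu.drun.
The fourth /w/ is in the onset of syllable 5 (/dwu/).

5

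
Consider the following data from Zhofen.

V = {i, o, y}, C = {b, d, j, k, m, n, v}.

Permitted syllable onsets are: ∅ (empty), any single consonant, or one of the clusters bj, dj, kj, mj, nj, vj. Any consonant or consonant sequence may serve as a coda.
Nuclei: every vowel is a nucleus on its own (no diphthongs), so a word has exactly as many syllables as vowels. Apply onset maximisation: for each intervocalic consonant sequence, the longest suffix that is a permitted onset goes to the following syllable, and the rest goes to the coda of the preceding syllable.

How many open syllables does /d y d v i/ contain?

Vowels present: y, i; each is a nucleus, giving 2 syllables.
V1 /y/ – V2 /i/: /dv/ — longest licit onset from the right is /v/, leaving /d/ as coda.
Syllabification: dyd.vi.
Classifying each syllable: /dyd/ (closed), /vi/ (open).
Open syllables: 1.

1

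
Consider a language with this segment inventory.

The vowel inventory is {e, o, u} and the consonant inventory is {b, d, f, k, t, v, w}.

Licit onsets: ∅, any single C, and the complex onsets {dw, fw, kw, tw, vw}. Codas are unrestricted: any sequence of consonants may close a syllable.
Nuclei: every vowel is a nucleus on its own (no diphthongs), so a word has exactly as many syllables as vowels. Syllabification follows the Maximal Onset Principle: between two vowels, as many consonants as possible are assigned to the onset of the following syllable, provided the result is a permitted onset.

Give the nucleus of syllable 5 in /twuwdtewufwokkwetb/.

Nuclei (vowels): u, e, u, o, e → 5 syllables.
The fifth nucleus (vowel 5 from the left) is /e/.

e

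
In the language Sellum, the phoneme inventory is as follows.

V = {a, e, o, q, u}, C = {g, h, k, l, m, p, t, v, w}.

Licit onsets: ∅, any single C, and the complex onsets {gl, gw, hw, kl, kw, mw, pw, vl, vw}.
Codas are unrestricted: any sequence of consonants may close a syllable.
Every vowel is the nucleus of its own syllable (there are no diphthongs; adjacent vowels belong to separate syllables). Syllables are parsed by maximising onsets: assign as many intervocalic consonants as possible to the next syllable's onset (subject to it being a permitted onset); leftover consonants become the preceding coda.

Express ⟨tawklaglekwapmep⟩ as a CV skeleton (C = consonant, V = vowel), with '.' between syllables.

The vowels are a, a, e, a, e — 5 nuclei, so 5 syllables.
Between /a/ (V1) and /a/ (V2): cluster /wkl/ — the longest permitted-onset suffix is /kl/; onset = /kl/, preceding coda = /w/.
Between /a/ (V2) and /e/ (V3): cluster /gl/ — /gl/ is itself a permitted onset, so the whole cluster goes right; preceding coda = ∅.
Between /e/ (V3) and /a/ (V4): /kw/ is a licit onset in full, so it all attaches to the next syllable.
Between /a/ (V4) and /e/ (V5): /pm/ splits as /p/ + /m/ (/m/ is the longest suffix that is a licit onset).
Putting it together: taw.kla.gle.kwap.mep.
Mapping each syllable to C/V: /taw/ → CVC, /kla/ → CCV, /gle/ → CCV, /kwap/ → CCVC, /mep/ → CVC.

CVC.CCV.CCV.CCVC.CVC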